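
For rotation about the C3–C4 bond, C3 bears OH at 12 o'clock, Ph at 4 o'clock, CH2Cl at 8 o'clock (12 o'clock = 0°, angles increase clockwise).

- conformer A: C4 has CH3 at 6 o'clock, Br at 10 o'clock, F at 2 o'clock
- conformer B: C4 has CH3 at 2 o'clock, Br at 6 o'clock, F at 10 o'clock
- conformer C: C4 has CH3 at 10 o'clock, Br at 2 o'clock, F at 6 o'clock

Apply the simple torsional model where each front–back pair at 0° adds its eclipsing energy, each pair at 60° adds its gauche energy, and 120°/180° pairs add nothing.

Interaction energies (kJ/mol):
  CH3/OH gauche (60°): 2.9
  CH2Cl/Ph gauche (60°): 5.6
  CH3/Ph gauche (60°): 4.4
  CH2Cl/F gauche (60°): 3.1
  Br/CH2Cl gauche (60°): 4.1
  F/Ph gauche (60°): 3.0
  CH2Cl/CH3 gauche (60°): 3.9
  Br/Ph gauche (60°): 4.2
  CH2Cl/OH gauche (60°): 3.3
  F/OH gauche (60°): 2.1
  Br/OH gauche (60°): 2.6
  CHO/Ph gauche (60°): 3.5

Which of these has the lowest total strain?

C

A (staggered): OH(0°)/Br(300°) gauche 2.6; OH(0°)/F(60°) gauche 2.1; Ph(120°)/CH3(180°) gauche 4.4; Ph(120°)/F(60°) gauche 3.0; CH2Cl(240°)/CH3(180°) gauche 3.9; CH2Cl(240°)/Br(300°) gauche 4.1 → 20.1 kJ/mol.
B (staggered): OH(0°)/CH3(60°) gauche 2.9; OH(0°)/F(300°) gauche 2.1; Ph(120°)/CH3(60°) gauche 4.4; Ph(120°)/Br(180°) gauche 4.2; CH2Cl(240°)/Br(180°) gauche 4.1; CH2Cl(240°)/F(300°) gauche 3.1 → 20.8 kJ/mol.
C (staggered): OH(0°)/CH3(300°) gauche 2.9; OH(0°)/Br(60°) gauche 2.6; Ph(120°)/Br(60°) gauche 4.2; Ph(120°)/F(180°) gauche 3.0; CH2Cl(240°)/CH3(300°) gauche 3.9; CH2Cl(240°)/F(180°) gauche 3.1 → 19.7 kJ/mol.
C has the lowest total (19.7 kJ/mol).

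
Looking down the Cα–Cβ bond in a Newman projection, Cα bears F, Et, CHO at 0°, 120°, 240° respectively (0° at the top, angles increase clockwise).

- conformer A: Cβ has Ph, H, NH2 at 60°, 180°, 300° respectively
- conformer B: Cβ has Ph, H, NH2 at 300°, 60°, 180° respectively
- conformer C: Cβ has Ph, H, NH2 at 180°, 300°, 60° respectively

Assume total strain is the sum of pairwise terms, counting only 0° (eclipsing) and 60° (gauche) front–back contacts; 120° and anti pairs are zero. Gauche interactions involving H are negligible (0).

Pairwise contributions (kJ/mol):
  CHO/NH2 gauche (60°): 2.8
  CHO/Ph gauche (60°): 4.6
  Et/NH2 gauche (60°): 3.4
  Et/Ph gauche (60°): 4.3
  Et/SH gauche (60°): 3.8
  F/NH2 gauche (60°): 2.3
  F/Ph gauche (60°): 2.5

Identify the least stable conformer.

A (staggered): F(0°)/Ph(60°) gauche 2.5; F(0°)/NH2(300°) gauche 2.3; Et(120°)/Ph(60°) gauche 4.3; CHO(240°)/NH2(300°) gauche 2.8 → 11.9 kJ/mol.
B (staggered): F(0°)/Ph(300°) gauche 2.5; Et(120°)/NH2(180°) gauche 3.4; CHO(240°)/Ph(300°) gauche 4.6; CHO(240°)/NH2(180°) gauche 2.8 → 13.3 kJ/mol.
C (staggered): F(0°)/NH2(60°) gauche 2.3; Et(120°)/Ph(180°) gauche 4.3; Et(120°)/NH2(60°) gauche 3.4; CHO(240°)/Ph(180°) gauche 4.6 → 14.6 kJ/mol.
C has the highest total (14.6 kJ/mol).

C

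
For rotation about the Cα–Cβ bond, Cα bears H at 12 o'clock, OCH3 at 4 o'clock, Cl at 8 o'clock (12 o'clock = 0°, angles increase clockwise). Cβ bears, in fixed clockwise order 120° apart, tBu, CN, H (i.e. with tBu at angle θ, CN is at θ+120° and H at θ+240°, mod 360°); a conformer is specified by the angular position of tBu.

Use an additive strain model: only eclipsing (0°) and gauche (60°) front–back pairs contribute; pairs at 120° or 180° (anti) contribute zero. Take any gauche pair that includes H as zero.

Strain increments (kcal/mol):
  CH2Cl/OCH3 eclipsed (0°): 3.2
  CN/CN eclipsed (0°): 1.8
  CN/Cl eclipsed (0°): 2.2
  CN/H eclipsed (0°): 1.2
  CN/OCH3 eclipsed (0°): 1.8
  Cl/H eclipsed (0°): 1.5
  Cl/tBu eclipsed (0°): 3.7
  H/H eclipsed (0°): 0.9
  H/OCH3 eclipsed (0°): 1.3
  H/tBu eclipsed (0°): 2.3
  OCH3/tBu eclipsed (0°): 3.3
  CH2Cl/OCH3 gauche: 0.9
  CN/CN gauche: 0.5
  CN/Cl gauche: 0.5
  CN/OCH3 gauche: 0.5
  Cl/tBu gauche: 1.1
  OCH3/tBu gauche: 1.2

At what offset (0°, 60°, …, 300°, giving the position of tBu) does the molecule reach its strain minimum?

tBu at 0° (eclipsed): H(0°)/tBu(0°) eclipsed 2.3; OCH3(120°)/CN(120°) eclipsed 1.8; Cl(240°)/H(240°) eclipsed 1.5 → 5.6 kcal/mol.
tBu at 60° (staggered): OCH3(120°)/tBu(60°) gauche 1.2; OCH3(120°)/CN(180°) gauche 0.5; Cl(240°)/CN(180°) gauche 0.5 → 2.2 kcal/mol.
tBu at 120° (eclipsed): H(0°)/H(0°) eclipsed 0.9; OCH3(120°)/tBu(120°) eclipsed 3.3; Cl(240°)/CN(240°) eclipsed 2.2 → 6.4 kcal/mol.
tBu at 180° (staggered): OCH3(120°)/tBu(180°) gauche 1.2; Cl(240°)/tBu(180°) gauche 1.1; Cl(240°)/CN(300°) gauche 0.5 → 2.8 kcal/mol.
tBu at 240° (eclipsed): H(0°)/CN(0°) eclipsed 1.2; OCH3(120°)/H(120°) eclipsed 1.3; Cl(240°)/tBu(240°) eclipsed 3.7 → 6.2 kcal/mol.
tBu at 300° (staggered): OCH3(120°)/CN(60°) gauche 0.5; Cl(240°)/tBu(300°) gauche 1.1 → 1.6 kcal/mol.
The minimum (1.6 kcal/mol) occurs with tBu at 300°.

300°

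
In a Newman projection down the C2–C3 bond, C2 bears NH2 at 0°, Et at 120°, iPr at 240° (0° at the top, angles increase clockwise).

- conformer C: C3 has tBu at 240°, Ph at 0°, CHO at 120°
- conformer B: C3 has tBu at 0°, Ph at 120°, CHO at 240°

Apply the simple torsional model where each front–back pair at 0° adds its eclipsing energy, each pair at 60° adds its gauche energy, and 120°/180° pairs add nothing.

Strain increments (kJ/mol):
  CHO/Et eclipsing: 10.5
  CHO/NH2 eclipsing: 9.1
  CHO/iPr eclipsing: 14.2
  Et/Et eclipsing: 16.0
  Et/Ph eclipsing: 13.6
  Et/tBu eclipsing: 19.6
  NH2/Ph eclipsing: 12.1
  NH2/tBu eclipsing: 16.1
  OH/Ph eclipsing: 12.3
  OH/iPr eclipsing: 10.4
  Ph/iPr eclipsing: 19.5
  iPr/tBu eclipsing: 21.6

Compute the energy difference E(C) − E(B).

C (eclipsed): NH2(0°)/Ph(0°) eclipsed 12.1; Et(120°)/CHO(120°) eclipsed 10.5; iPr(240°)/tBu(240°) eclipsed 21.6 → 44.2 kJ/mol.
B (eclipsed): NH2(0°)/tBu(0°) eclipsed 16.1; Et(120°)/Ph(120°) eclipsed 13.6; iPr(240°)/CHO(240°) eclipsed 14.2 → 43.9 kJ/mol.
E(C) − E(B) = 44.2 − 43.9 = +0.3 kJ/mol.

+0.3 kJ/mol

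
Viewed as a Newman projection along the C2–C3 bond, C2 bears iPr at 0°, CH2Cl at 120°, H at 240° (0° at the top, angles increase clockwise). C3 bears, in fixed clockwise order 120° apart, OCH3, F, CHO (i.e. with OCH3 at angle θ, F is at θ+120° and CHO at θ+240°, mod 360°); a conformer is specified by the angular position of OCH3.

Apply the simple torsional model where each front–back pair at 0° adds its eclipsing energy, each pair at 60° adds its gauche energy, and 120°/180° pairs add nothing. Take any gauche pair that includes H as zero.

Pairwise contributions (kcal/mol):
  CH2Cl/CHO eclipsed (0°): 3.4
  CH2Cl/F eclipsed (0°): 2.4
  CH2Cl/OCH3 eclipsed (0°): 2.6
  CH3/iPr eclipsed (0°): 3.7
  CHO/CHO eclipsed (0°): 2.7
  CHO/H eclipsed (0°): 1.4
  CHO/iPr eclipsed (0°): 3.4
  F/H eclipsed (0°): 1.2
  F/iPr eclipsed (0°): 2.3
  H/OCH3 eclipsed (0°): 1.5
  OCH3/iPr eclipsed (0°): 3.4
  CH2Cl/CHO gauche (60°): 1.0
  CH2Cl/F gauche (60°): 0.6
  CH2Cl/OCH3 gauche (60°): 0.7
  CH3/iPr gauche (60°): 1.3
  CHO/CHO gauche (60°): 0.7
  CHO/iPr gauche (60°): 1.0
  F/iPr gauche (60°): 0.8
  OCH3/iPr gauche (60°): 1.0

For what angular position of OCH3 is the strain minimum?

OCH3 at 0° is eclipsed. iPr at 0° is eclipsed with OCH3 at 0° (3.4); CH2Cl at 120° is eclipsed with F at 120° (2.4); H at 240° is eclipsed with CHO at 240° (1.4). Total 7.2 kcal/mol.
OCH3 at 60° is staggered. iPr at 0° is gauche with OCH3 at 60° (1.0); iPr at 0° is gauche with CHO at 300° (1.0); CH2Cl at 120° is gauche with OCH3 at 60° (0.7); CH2Cl at 120° is gauche with F at 180° (0.6). Total 3.3 kcal/mol.
OCH3 at 120° is eclipsed. iPr at 0° is eclipsed with CHO at 0° (3.4); CH2Cl at 120° is eclipsed with OCH3 at 120° (2.6); H at 240° is eclipsed with F at 240° (1.2). Total 7.2 kcal/mol.
OCH3 at 180° is staggered. iPr at 0° is gauche with F at 300° (0.8); iPr at 0° is gauche with CHO at 60° (1.0); CH2Cl at 120° is gauche with OCH3 at 180° (0.7); CH2Cl at 120° is gauche with CHO at 60° (1.0). Total 3.5 kcal/mol.
OCH3 at 240° is eclipsed. iPr at 0° is eclipsed with F at 0° (2.3); CH2Cl at 120° is eclipsed with CHO at 120° (3.4); H at 240° is eclipsed with OCH3 at 240° (1.5). Total 7.2 kcal/mol.
OCH3 at 300° is staggered. iPr at 0° is gauche with OCH3 at 300° (1.0); iPr at 0° is gauche with F at 60° (0.8); CH2Cl at 120° is gauche with F at 60° (0.6); CH2Cl at 120° is gauche with CHO at 180° (1.0). Total 3.4 kcal/mol.
The minimum (3.3 kcal/mol) occurs with OCH3 at 60°.

60°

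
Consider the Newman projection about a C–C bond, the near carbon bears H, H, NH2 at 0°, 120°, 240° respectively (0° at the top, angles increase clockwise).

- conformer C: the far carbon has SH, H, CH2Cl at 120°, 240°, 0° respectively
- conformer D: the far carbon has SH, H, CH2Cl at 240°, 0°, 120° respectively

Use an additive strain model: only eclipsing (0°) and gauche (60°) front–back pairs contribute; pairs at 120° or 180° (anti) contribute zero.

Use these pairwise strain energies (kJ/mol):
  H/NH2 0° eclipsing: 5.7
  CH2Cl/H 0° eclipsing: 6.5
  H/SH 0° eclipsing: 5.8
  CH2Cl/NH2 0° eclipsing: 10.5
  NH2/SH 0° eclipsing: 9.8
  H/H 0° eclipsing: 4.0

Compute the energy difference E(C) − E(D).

C (eclipsed): H(0°)/CH2Cl(0°) eclipsed 6.5; H(120°)/SH(120°) eclipsed 5.8; NH2(240°)/H(240°) eclipsed 5.7 → 18.0 kJ/mol.
D (eclipsed): H(0°)/H(0°) eclipsed 4.0; H(120°)/CH2Cl(120°) eclipsed 6.5; NH2(240°)/SH(240°) eclipsed 9.8 → 20.3 kJ/mol.
E(C) − E(D) = 18.0 − 20.3 = -2.3 kJ/mol.

-2.3 kJ/mol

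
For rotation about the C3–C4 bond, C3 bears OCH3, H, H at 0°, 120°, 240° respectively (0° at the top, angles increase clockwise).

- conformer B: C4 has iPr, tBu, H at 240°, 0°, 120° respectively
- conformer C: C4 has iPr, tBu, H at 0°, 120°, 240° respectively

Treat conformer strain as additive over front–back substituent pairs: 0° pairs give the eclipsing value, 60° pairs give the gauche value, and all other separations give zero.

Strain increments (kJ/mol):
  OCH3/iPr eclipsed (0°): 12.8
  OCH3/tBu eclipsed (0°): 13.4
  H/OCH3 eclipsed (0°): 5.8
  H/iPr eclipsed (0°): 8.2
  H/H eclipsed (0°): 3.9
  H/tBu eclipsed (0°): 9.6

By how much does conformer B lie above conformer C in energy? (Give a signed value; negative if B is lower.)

-0.8 kJ/mol

B (eclipsed): OCH3(0°)/tBu(0°) eclipsed 13.4; H(120°)/H(120°) eclipsed 3.9; H(240°)/iPr(240°) eclipsed 8.2 → 25.5 kJ/mol.
C (eclipsed): OCH3(0°)/iPr(0°) eclipsed 12.8; H(120°)/tBu(120°) eclipsed 9.6; H(240°)/H(240°) eclipsed 3.9 → 26.3 kJ/mol.
E(B) − E(C) = 25.5 − 26.3 = -0.8 kJ/mol.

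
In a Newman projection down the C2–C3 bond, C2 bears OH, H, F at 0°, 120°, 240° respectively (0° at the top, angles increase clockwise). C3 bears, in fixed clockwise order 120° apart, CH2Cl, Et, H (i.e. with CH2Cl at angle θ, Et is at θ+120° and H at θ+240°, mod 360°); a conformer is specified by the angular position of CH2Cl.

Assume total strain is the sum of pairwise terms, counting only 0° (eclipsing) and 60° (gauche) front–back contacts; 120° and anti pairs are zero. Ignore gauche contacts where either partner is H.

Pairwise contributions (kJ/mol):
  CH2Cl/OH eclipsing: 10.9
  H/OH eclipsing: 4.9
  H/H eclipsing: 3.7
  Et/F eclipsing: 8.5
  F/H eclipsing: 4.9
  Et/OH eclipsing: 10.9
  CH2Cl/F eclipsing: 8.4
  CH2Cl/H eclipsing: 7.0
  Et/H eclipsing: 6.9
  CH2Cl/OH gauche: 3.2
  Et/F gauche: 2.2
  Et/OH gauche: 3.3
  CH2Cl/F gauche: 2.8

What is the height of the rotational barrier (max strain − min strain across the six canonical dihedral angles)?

CH2Cl at 0° (eclipsed): OH(0°)/CH2Cl(0°) eclipsed 10.9; H(120°)/Et(120°) eclipsed 6.9; F(240°)/H(240°) eclipsed 4.9 → 22.7 kJ/mol.
CH2Cl at 60° (staggered): OH(0°)/CH2Cl(60°) gauche 3.2; F(240°)/Et(180°) gauche 2.2 → 5.4 kJ/mol.
CH2Cl at 120° (eclipsed): OH(0°)/H(0°) eclipsed 4.9; H(120°)/CH2Cl(120°) eclipsed 7.0; F(240°)/Et(240°) eclipsed 8.5 → 20.4 kJ/mol.
CH2Cl at 180° (staggered): OH(0°)/Et(300°) gauche 3.3; F(240°)/CH2Cl(180°) gauche 2.8; F(240°)/Et(300°) gauche 2.2 → 8.3 kJ/mol.
CH2Cl at 240° (eclipsed): OH(0°)/Et(0°) eclipsed 10.9; H(120°)/H(120°) eclipsed 3.7; F(240°)/CH2Cl(240°) eclipsed 8.4 → 23.0 kJ/mol.
CH2Cl at 300° (staggered): OH(0°)/CH2Cl(300°) gauche 3.2; OH(0°)/Et(60°) gauche 3.3; F(240°)/CH2Cl(300°) gauche 2.8 → 9.3 kJ/mol.
Max at 240° (23.0 kJ/mol), min at 60° (5.4 kJ/mol); barrier = 17.6 kJ/mol.

17.6 kJ/mol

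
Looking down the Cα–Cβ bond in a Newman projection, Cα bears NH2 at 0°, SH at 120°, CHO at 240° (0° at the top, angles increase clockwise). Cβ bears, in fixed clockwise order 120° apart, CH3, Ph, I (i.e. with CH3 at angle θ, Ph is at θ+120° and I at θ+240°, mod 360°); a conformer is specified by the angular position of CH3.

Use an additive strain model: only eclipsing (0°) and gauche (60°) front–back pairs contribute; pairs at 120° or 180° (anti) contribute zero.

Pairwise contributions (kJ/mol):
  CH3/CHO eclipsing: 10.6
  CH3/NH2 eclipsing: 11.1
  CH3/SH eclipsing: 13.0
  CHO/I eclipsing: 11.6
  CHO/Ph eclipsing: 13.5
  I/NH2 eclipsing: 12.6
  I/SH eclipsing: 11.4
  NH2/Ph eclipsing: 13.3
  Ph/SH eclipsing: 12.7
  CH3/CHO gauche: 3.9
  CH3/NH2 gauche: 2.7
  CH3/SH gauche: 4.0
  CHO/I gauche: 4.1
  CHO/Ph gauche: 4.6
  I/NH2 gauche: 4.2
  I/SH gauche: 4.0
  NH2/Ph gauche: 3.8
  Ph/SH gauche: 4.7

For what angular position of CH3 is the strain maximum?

120°

CH3 at 0° (eclipsed): NH2–CH3 eclipsed, SH–Ph eclipsed, CHO–I eclipsed; 11.1 + 12.7 + 11.6 = 35.4 kJ/mol.
CH3 at 60° (staggered): NH2–CH3 gauche, NH2–I gauche, SH–CH3 gauche, SH–Ph gauche, CHO–Ph gauche, CHO–I gauche; 2.7 + 4.2 + 4.0 + 4.7 + 4.6 + 4.1 = 24.3 kJ/mol.
CH3 at 120° (eclipsed): NH2–I eclipsed, SH–CH3 eclipsed, CHO–Ph eclipsed; 12.6 + 13.0 + 13.5 = 39.1 kJ/mol.
CH3 at 180° (staggered): NH2–Ph gauche, NH2–I gauche, SH–CH3 gauche, SH–I gauche, CHO–CH3 gauche, CHO–Ph gauche; 3.8 + 4.2 + 4.0 + 4.0 + 3.9 + 4.6 = 24.5 kJ/mol.
CH3 at 240° (eclipsed): NH2–Ph eclipsed, SH–I eclipsed, CHO–CH3 eclipsed; 13.3 + 11.4 + 10.6 = 35.3 kJ/mol.
CH3 at 300° (staggered): NH2–CH3 gauche, NH2–Ph gauche, SH–Ph gauche, SH–I gauche, CHO–CH3 gauche, CHO–I gauche; 2.7 + 3.8 + 4.7 + 4.0 + 3.9 + 4.1 = 23.2 kJ/mol.
The maximum (39.1 kJ/mol) occurs with CH3 at 120°.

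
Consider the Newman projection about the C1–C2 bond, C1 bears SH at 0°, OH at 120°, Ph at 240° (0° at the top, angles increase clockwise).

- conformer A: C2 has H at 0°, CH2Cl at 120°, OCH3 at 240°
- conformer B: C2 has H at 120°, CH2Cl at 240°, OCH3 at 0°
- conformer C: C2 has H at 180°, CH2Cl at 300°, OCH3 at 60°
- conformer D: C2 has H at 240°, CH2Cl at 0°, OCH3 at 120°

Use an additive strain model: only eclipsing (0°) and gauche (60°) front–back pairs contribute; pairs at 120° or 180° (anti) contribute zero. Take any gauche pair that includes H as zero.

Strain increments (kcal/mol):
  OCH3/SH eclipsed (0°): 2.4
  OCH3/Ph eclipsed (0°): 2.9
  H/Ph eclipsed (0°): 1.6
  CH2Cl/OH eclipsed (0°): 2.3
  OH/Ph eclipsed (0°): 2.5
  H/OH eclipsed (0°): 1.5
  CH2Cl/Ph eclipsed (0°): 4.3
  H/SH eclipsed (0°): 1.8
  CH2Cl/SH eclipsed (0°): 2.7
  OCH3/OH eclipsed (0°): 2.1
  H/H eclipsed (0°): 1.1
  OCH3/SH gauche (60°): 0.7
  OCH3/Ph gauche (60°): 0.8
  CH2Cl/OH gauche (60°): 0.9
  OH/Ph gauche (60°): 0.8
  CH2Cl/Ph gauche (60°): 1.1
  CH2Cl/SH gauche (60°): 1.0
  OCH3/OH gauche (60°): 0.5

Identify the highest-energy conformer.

A is eclipsed. SH at 0° is eclipsed with H at 0° (1.8); OH at 120° is eclipsed with CH2Cl at 120° (2.3); Ph at 240° is eclipsed with OCH3 at 240° (2.9). Total 7.0 kcal/mol.
B is eclipsed. SH at 0° is eclipsed with OCH3 at 0° (2.4); OH at 120° is eclipsed with H at 120° (1.5); Ph at 240° is eclipsed with CH2Cl at 240° (4.3). Total 8.2 kcal/mol.
C is staggered. SH at 0° is gauche with CH2Cl at 300° (1.0); SH at 0° is gauche with OCH3 at 60° (0.7); OH at 120° is gauche with OCH3 at 60° (0.5); Ph at 240° is gauche with CH2Cl at 300° (1.1). Total 3.3 kcal/mol.
D is eclipsed. SH at 0° is eclipsed with CH2Cl at 0° (2.7); OH at 120° is eclipsed with OCH3 at 120° (2.1); Ph at 240° is eclipsed with H at 240° (1.6). Total 6.4 kcal/mol.
B has the highest total (8.2 kcal/mol).

B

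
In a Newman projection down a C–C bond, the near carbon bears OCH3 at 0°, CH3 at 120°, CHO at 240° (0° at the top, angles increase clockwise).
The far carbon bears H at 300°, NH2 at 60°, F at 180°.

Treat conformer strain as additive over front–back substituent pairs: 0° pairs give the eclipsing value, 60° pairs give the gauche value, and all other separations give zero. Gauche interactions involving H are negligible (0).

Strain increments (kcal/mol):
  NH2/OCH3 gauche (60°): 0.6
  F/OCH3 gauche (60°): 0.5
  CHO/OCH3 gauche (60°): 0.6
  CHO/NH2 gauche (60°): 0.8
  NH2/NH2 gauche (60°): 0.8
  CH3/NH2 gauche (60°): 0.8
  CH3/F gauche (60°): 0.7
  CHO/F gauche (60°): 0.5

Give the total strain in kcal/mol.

2.6 kcal/mol

This conformer (staggered): OCH3(0°)/NH2(60°) gauche 0.6; CH3(120°)/NH2(60°) gauche 0.8; CH3(120°)/F(180°) gauche 0.7; CHO(240°)/F(180°) gauche 0.5 → 2.6 kcal/mol.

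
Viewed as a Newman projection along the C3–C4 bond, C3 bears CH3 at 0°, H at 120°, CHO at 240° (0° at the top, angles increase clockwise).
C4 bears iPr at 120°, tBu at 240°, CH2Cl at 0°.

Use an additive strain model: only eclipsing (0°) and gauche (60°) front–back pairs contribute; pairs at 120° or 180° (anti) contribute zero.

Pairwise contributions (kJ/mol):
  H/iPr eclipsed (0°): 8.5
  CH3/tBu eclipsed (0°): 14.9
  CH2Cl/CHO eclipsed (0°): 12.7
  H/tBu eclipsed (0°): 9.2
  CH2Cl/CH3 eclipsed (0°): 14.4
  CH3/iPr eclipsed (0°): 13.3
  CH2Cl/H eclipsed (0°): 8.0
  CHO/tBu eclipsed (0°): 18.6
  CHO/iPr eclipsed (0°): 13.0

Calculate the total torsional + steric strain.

41.5 kJ/mol

This conformer (eclipsed): CH3(0°)/CH2Cl(0°) eclipsed 14.4; H(120°)/iPr(120°) eclipsed 8.5; CHO(240°)/tBu(240°) eclipsed 18.6 → 41.5 kJ/mol.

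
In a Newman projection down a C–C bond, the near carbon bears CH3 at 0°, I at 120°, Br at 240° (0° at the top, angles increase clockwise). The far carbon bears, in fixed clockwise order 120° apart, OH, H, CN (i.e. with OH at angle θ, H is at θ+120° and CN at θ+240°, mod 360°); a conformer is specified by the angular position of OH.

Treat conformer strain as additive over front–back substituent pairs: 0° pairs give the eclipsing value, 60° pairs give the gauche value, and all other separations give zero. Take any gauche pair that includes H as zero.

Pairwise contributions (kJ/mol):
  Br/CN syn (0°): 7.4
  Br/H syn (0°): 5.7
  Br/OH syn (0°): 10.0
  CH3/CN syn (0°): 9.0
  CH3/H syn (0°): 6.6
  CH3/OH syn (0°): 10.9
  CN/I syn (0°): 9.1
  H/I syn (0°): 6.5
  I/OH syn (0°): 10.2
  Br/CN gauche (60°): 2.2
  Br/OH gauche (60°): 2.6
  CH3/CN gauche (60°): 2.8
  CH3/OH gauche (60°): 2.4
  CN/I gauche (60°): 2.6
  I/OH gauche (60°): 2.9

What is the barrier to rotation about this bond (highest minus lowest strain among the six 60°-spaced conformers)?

OH at 0° is eclipsed. CH3 at 0° is eclipsed with OH at 0° (10.9); I at 120° is eclipsed with H at 120° (6.5); Br at 240° is eclipsed with CN at 240° (7.4). Total 24.8 kJ/mol.
OH at 60° is staggered. CH3 at 0° is gauche with OH at 60° (2.4); CH3 at 0° is gauche with CN at 300° (2.8); I at 120° is gauche with OH at 60° (2.9); Br at 240° is gauche with CN at 300° (2.2). Total 10.3 kJ/mol.
OH at 120° is eclipsed. CH3 at 0° is eclipsed with CN at 0° (9.0); I at 120° is eclipsed with OH at 120° (10.2); Br at 240° is eclipsed with H at 240° (5.7). Total 24.9 kJ/mol.
OH at 180° is staggered. CH3 at 0° is gauche with CN at 60° (2.8); I at 120° is gauche with OH at 180° (2.9); I at 120° is gauche with CN at 60° (2.6); Br at 240° is gauche with OH at 180° (2.6). Total 10.9 kJ/mol.
OH at 240° is eclipsed. CH3 at 0° is eclipsed with H at 0° (6.6); I at 120° is eclipsed with CN at 120° (9.1); Br at 240° is eclipsed with OH at 240° (10.0). Total 25.7 kJ/mol.
OH at 300° is staggered. CH3 at 0° is gauche with OH at 300° (2.4); I at 120° is gauche with CN at 180° (2.6); Br at 240° is gauche with OH at 300° (2.6); Br at 240° is gauche with CN at 180° (2.2). Total 9.8 kJ/mol.
Max at 240° (25.7 kJ/mol), min at 300° (9.8 kJ/mol); barrier = 15.9 kJ/mol.

15.9 kJ/mol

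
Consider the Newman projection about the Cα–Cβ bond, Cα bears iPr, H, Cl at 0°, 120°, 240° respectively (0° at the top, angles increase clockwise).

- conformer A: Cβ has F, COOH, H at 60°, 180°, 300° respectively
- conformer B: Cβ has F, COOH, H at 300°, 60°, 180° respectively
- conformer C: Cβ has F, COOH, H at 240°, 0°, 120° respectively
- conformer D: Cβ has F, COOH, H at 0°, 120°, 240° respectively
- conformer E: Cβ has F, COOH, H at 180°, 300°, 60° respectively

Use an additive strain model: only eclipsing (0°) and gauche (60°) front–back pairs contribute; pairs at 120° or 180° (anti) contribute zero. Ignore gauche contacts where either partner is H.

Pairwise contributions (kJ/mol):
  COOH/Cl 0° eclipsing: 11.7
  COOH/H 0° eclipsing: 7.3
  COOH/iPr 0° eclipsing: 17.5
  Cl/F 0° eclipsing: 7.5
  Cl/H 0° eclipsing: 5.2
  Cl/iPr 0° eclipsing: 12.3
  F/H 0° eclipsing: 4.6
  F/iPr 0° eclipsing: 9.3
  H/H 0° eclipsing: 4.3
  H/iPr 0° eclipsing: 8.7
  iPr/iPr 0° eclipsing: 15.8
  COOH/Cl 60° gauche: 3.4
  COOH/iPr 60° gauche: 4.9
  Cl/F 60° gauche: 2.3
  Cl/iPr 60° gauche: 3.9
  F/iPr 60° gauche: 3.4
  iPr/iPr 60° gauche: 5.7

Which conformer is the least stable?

C

A (staggered): iPr(0°)/F(60°) gauche 3.4; Cl(240°)/COOH(180°) gauche 3.4 → 6.8 kJ/mol.
B (staggered): iPr(0°)/F(300°) gauche 3.4; iPr(0°)/COOH(60°) gauche 4.9; Cl(240°)/F(300°) gauche 2.3 → 10.6 kJ/mol.
C (eclipsed): iPr(0°)/COOH(0°) eclipsed 17.5; H(120°)/H(120°) eclipsed 4.3; Cl(240°)/F(240°) eclipsed 7.5 → 29.3 kJ/mol.
D (eclipsed): iPr(0°)/F(0°) eclipsed 9.3; H(120°)/COOH(120°) eclipsed 7.3; Cl(240°)/H(240°) eclipsed 5.2 → 21.8 kJ/mol.
E (staggered): iPr(0°)/COOH(300°) gauche 4.9; Cl(240°)/F(180°) gauche 2.3; Cl(240°)/COOH(300°) gauche 3.4 → 10.6 kJ/mol.
C has the highest total (29.3 kJ/mol).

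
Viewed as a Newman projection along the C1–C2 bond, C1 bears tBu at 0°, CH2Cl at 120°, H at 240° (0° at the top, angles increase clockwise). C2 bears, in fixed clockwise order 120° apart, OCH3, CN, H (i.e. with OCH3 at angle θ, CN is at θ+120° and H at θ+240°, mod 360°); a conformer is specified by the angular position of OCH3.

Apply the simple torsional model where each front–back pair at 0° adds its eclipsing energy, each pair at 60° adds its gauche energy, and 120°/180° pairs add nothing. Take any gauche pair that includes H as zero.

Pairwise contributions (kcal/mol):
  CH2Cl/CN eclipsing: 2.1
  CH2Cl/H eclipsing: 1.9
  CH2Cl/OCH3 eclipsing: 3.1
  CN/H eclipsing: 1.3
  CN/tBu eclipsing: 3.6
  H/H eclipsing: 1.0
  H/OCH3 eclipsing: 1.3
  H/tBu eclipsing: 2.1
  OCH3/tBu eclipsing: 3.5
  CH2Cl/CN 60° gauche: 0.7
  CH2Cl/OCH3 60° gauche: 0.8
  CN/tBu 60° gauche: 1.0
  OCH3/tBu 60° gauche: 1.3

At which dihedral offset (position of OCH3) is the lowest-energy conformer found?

180°

OCH3 at 0° (eclipsed): tBu(0°)/OCH3(0°) eclipsed 3.5; CH2Cl(120°)/CN(120°) eclipsed 2.1; H(240°)/H(240°) eclipsed 1.0 → 6.6 kcal/mol.
OCH3 at 60° (staggered): tBu(0°)/OCH3(60°) gauche 1.3; CH2Cl(120°)/OCH3(60°) gauche 0.8; CH2Cl(120°)/CN(180°) gauche 0.7 → 2.8 kcal/mol.
OCH3 at 120° (eclipsed): tBu(0°)/H(0°) eclipsed 2.1; CH2Cl(120°)/OCH3(120°) eclipsed 3.1; H(240°)/CN(240°) eclipsed 1.3 → 6.5 kcal/mol.
OCH3 at 180° (staggered): tBu(0°)/CN(300°) gauche 1.0; CH2Cl(120°)/OCH3(180°) gauche 0.8 → 1.8 kcal/mol.
OCH3 at 240° (eclipsed): tBu(0°)/CN(0°) eclipsed 3.6; CH2Cl(120°)/H(120°) eclipsed 1.9; H(240°)/OCH3(240°) eclipsed 1.3 → 6.8 kcal/mol.
OCH3 at 300° (staggered): tBu(0°)/OCH3(300°) gauche 1.3; tBu(0°)/CN(60°) gauche 1.0; CH2Cl(120°)/CN(60°) gauche 0.7 → 3.0 kcal/mol.
The minimum (1.8 kcal/mol) occurs with OCH3 at 180°.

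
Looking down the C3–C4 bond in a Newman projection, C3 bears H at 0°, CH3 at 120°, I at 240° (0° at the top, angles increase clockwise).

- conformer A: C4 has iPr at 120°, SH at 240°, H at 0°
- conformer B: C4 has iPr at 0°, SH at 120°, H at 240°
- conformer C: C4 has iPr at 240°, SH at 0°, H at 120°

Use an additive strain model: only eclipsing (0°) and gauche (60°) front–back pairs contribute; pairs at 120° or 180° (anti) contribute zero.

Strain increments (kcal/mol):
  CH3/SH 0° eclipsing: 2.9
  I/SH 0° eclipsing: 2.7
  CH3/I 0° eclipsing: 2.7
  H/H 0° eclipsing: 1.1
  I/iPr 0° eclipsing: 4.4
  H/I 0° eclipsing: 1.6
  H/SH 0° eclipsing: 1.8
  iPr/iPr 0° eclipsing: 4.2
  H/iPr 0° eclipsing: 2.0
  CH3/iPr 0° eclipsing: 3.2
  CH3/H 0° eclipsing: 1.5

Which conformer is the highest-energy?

C

A is eclipsed. H at 0° is eclipsed with H at 0° (1.1); CH3 at 120° is eclipsed with iPr at 120° (3.2); I at 240° is eclipsed with SH at 240° (2.7). Total 7.0 kcal/mol.
B is eclipsed. H at 0° is eclipsed with iPr at 0° (2.0); CH3 at 120° is eclipsed with SH at 120° (2.9); I at 240° is eclipsed with H at 240° (1.6). Total 6.5 kcal/mol.
C is eclipsed. H at 0° is eclipsed with SH at 0° (1.8); CH3 at 120° is eclipsed with H at 120° (1.5); I at 240° is eclipsed with iPr at 240° (4.4). Total 7.7 kcal/mol.
C has the highest total (7.7 kcal/mol).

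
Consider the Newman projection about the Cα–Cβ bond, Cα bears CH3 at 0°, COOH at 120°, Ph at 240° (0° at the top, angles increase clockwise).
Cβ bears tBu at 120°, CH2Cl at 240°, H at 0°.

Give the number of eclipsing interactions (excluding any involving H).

2

Non-H eclipsing pairs: COOH(120°)/tBu(120°); Ph(240°)/CH2Cl(240°) — 2 interactions.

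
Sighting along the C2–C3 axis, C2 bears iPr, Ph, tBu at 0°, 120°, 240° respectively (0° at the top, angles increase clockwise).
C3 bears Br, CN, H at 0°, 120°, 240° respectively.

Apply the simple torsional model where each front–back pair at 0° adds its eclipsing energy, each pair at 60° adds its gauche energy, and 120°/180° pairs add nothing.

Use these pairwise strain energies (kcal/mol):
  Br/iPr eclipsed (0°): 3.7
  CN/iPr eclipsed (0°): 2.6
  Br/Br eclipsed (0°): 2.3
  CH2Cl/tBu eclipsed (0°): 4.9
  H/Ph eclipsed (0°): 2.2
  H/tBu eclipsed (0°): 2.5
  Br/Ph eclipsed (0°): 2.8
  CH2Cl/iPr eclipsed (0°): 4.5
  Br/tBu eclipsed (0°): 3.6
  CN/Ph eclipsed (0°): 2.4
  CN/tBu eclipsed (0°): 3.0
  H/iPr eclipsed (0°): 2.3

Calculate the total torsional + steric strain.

This conformer (eclipsed): iPr(0°)/Br(0°) eclipsed 3.7; Ph(120°)/CN(120°) eclipsed 2.4; tBu(240°)/H(240°) eclipsed 2.5 → 8.6 kcal/mol.

8.6 kcal/mol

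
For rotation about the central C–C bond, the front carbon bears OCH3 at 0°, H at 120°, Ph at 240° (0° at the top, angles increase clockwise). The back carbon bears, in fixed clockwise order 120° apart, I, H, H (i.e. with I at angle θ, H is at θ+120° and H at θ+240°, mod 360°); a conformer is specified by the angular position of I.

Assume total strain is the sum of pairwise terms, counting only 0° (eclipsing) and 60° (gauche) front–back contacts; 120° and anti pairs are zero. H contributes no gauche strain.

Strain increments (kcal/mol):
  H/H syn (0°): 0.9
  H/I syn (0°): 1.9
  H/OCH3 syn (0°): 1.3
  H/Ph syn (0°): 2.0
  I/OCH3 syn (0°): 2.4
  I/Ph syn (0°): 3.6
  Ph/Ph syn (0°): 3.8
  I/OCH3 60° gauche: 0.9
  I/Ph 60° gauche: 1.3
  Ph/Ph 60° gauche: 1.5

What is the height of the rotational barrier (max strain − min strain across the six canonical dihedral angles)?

4.9 kcal/mol

I at 0° is eclipsed. OCH3 at 0° is eclipsed with I at 0° (2.4); H at 120° is eclipsed with H at 120° (0.9); Ph at 240° is eclipsed with H at 240° (2.0). Total 5.3 kcal/mol.
I at 60° is staggered. OCH3 at 0° is gauche with I at 60° (0.9). Total 0.9 kcal/mol.
I at 120° is eclipsed. OCH3 at 0° is eclipsed with H at 0° (1.3); H at 120° is eclipsed with I at 120° (1.9); Ph at 240° is eclipsed with H at 240° (2.0). Total 5.2 kcal/mol.
I at 180° is staggered. Ph at 240° is gauche with I at 180° (1.3). Total 1.3 kcal/mol.
I at 240° is eclipsed. OCH3 at 0° is eclipsed with H at 0° (1.3); H at 120° is eclipsed with H at 120° (0.9); Ph at 240° is eclipsed with I at 240° (3.6). Total 5.8 kcal/mol.
I at 300° is staggered. OCH3 at 0° is gauche with I at 300° (0.9); Ph at 240° is gauche with I at 300° (1.3). Total 2.2 kcal/mol.
Max at 240° (5.8 kcal/mol), min at 60° (0.9 kcal/mol); barrier = 4.9 kcal/mol.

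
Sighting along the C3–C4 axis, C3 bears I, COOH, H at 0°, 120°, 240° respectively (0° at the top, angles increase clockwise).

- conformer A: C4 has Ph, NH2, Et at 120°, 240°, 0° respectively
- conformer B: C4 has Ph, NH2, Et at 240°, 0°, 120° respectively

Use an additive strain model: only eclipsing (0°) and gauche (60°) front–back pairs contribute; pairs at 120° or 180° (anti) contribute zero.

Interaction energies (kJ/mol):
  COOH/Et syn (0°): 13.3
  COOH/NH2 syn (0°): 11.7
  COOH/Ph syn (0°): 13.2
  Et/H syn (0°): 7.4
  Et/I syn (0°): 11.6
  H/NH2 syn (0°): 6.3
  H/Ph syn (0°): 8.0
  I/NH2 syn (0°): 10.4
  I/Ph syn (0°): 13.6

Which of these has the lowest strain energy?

A

A (eclipsed): I–Et eclipsed, COOH–Ph eclipsed, H–NH2 eclipsed; 11.6 + 13.2 + 6.3 = 31.1 kJ/mol.
B (eclipsed): I–NH2 eclipsed, COOH–Et eclipsed, H–Ph eclipsed; 10.4 + 13.3 + 8.0 = 31.7 kJ/mol.
A has the lowest total (31.1 kJ/mol).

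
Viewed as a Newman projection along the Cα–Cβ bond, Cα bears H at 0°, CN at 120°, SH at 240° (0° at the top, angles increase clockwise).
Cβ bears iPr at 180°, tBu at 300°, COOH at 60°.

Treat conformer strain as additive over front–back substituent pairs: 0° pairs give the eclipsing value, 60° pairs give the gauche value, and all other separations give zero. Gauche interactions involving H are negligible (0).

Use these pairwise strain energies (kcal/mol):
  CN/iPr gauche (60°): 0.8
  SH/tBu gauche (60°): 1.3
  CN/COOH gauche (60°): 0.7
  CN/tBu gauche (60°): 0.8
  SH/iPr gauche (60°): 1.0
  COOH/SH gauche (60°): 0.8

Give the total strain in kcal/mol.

3.8 kcal/mol

This conformer (staggered): CN–iPr gauche, CN–COOH gauche, SH–iPr gauche, SH–tBu gauche; 0.8 + 0.7 + 1.0 + 1.3 = 3.8 kcal/mol.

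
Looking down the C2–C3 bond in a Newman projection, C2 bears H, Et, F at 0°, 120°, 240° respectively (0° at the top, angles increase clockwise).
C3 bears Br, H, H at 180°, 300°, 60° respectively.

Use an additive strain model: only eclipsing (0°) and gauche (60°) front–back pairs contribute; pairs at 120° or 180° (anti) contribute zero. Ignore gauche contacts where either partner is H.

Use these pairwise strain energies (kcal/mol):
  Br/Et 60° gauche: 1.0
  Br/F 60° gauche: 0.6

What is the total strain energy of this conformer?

This conformer (staggered): Et–Br gauche, F–Br gauche; 1.0 + 0.6 = 1.6 kcal/mol.

1.6 kcal/mol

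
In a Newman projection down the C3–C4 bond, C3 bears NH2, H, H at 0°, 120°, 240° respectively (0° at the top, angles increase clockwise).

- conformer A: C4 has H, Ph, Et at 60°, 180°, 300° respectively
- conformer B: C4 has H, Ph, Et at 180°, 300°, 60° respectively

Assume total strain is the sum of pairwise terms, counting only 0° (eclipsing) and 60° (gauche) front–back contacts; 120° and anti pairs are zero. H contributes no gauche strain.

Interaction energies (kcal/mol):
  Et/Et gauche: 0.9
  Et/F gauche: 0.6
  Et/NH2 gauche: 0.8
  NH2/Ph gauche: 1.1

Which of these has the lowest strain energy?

A

A (staggered): NH2–Et gauche; 0.8 = 0.8 kcal/mol.
B (staggered): NH2–Ph gauche, NH2–Et gauche; 1.1 + 0.8 = 1.9 kcal/mol.
A has the lowest total (0.8 kcal/mol).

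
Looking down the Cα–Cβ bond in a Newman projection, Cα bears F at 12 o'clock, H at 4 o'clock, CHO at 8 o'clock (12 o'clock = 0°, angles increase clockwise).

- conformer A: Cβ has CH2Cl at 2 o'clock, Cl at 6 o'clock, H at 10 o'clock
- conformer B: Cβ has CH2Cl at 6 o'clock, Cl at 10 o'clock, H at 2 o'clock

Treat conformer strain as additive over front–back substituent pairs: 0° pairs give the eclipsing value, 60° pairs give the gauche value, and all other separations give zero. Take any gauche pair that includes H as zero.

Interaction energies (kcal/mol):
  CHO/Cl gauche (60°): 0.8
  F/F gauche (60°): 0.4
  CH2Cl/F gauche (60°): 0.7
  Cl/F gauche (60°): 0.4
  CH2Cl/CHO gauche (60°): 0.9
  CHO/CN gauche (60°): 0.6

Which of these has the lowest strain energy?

A

A is staggered. F at 0° is gauche with CH2Cl at 60° (0.7); CHO at 240° is gauche with Cl at 180° (0.8). Total 1.5 kcal/mol.
B is staggered. F at 0° is gauche with Cl at 300° (0.4); CHO at 240° is gauche with CH2Cl at 180° (0.9); CHO at 240° is gauche with Cl at 300° (0.8). Total 2.1 kcal/mol.
A has the lowest total (1.5 kcal/mol).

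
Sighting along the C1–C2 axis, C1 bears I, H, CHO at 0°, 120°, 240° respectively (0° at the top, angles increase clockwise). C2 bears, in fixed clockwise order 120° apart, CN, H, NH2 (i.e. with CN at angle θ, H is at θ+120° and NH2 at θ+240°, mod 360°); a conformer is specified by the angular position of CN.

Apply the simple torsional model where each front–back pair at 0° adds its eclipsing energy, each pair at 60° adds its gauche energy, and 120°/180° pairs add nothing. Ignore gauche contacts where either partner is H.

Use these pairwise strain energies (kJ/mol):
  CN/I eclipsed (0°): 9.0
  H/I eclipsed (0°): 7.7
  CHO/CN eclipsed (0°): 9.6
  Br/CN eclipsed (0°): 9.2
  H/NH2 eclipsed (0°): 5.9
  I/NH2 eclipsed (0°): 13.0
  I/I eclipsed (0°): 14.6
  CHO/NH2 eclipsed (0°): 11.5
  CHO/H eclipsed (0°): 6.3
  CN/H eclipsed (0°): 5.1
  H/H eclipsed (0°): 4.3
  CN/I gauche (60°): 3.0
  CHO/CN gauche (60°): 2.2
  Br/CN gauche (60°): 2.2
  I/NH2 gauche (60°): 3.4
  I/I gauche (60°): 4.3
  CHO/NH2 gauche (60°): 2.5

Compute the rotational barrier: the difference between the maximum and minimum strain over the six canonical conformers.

19.2 kJ/mol

CN at 0° (eclipsed): I(0°)/CN(0°) eclipsed 9.0; H(120°)/H(120°) eclipsed 4.3; CHO(240°)/NH2(240°) eclipsed 11.5 → 24.8 kJ/mol.
CN at 60° (staggered): I(0°)/CN(60°) gauche 3.0; I(0°)/NH2(300°) gauche 3.4; CHO(240°)/NH2(300°) gauche 2.5 → 8.9 kJ/mol.
CN at 120° (eclipsed): I(0°)/NH2(0°) eclipsed 13.0; H(120°)/CN(120°) eclipsed 5.1; CHO(240°)/H(240°) eclipsed 6.3 → 24.4 kJ/mol.
CN at 180° (staggered): I(0°)/NH2(60°) gauche 3.4; CHO(240°)/CN(180°) gauche 2.2 → 5.6 kJ/mol.
CN at 240° (eclipsed): I(0°)/H(0°) eclipsed 7.7; H(120°)/NH2(120°) eclipsed 5.9; CHO(240°)/CN(240°) eclipsed 9.6 → 23.2 kJ/mol.
CN at 300° (staggered): I(0°)/CN(300°) gauche 3.0; CHO(240°)/CN(300°) gauche 2.2; CHO(240°)/NH2(180°) gauche 2.5 → 7.7 kJ/mol.
Max at 0° (24.8 kJ/mol), min at 180° (5.6 kJ/mol); barrier = 19.2 kJ/mol.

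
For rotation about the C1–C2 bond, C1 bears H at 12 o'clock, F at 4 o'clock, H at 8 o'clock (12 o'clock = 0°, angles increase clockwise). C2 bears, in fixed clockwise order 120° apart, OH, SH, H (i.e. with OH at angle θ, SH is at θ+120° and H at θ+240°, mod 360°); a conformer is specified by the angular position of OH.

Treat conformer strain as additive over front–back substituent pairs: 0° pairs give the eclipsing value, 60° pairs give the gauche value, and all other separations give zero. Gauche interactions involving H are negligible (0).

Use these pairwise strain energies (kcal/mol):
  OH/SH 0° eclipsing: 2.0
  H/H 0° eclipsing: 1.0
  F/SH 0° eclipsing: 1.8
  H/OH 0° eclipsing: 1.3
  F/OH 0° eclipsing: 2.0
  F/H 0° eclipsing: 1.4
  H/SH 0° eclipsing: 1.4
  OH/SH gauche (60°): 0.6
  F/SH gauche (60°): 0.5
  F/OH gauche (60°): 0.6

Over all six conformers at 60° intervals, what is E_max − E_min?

3.9 kcal/mol

OH at 0° (eclipsed): H(0°)/OH(0°) eclipsed 1.3; F(120°)/SH(120°) eclipsed 1.8; H(240°)/H(240°) eclipsed 1.0 → 4.1 kcal/mol.
OH at 60° (staggered): F(120°)/OH(60°) gauche 0.6; F(120°)/SH(180°) gauche 0.5 → 1.1 kcal/mol.
OH at 120° (eclipsed): H(0°)/H(0°) eclipsed 1.0; F(120°)/OH(120°) eclipsed 2.0; H(240°)/SH(240°) eclipsed 1.4 → 4.4 kcal/mol.
OH at 180° (staggered): F(120°)/OH(180°) gauche 0.6 → 0.6 kcal/mol.
OH at 240° (eclipsed): H(0°)/SH(0°) eclipsed 1.4; F(120°)/H(120°) eclipsed 1.4; H(240°)/OH(240°) eclipsed 1.3 → 4.1 kcal/mol.
OH at 300° (staggered): F(120°)/SH(60°) gauche 0.5 → 0.5 kcal/mol.
Max at 120° (4.4 kcal/mol), min at 300° (0.5 kcal/mol); barrier = 3.9 kcal/mol.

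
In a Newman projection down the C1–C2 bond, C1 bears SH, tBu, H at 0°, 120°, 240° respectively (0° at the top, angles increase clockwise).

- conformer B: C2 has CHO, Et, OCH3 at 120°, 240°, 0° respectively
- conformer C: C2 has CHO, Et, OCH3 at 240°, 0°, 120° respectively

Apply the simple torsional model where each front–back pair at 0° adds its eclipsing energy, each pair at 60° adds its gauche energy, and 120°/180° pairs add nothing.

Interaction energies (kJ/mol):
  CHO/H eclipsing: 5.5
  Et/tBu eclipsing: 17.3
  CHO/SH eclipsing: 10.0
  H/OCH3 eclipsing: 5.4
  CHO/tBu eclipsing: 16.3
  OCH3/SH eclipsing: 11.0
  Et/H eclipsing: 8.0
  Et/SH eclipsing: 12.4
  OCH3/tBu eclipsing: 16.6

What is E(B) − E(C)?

+0.8 kJ/mol

B (eclipsed): SH–OCH3 eclipsed, tBu–CHO eclipsed, H–Et eclipsed; 11.0 + 16.3 + 8.0 = 35.3 kJ/mol.
C (eclipsed): SH–Et eclipsed, tBu–OCH3 eclipsed, H–CHO eclipsed; 12.4 + 16.6 + 5.5 = 34.5 kJ/mol.
E(B) − E(C) = 35.3 − 34.5 = +0.8 kJ/mol.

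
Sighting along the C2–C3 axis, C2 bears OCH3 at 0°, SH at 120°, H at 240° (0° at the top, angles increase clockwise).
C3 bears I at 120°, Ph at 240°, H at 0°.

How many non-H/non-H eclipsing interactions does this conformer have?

Non-H eclipsing pairs: SH(120°)/I(120°) — 1 interaction.

1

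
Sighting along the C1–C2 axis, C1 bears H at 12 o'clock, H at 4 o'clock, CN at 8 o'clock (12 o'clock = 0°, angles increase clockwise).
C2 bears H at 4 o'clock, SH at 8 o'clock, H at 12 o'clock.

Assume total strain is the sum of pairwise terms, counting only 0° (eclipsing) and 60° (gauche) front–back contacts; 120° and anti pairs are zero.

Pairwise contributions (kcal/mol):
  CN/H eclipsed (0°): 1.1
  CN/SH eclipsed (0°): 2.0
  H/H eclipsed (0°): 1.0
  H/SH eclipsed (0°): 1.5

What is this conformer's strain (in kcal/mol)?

This conformer is eclipsed. H at 0° is eclipsed with H at 0° (1.0); H at 120° is eclipsed with H at 120° (1.0); CN at 240° is eclipsed with SH at 240° (2.0). Total 4.0 kcal/mol.

4.0 kcal/mol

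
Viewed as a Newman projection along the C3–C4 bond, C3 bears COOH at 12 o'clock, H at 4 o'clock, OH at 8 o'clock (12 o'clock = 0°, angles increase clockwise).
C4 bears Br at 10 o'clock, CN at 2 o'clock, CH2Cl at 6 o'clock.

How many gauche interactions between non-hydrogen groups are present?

4

Non-H gauche pairs: COOH(0°)/Br(300°); COOH(0°)/CN(60°); OH(240°)/Br(300°); OH(240°)/CH2Cl(180°) — 4 interactions.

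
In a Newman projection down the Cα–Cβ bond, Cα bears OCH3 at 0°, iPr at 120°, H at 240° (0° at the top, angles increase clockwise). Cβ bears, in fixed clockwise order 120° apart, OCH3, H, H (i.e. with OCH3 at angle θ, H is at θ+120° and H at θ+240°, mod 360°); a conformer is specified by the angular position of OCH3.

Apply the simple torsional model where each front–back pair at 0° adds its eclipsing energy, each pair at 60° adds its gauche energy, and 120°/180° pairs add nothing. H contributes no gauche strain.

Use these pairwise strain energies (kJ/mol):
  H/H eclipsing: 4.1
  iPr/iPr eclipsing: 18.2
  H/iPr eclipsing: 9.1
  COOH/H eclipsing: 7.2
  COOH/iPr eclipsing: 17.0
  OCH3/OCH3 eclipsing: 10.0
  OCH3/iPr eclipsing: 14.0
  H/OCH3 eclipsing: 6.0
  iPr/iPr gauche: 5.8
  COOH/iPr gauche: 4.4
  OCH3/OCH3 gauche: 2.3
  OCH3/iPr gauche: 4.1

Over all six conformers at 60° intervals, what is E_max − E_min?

OCH3 at 0° (eclipsed): OCH3(0°)/OCH3(0°) eclipsed 10.0; iPr(120°)/H(120°) eclipsed 9.1; H(240°)/H(240°) eclipsed 4.1 → 23.2 kJ/mol.
OCH3 at 60° (staggered): OCH3(0°)/OCH3(60°) gauche 2.3; iPr(120°)/OCH3(60°) gauche 4.1 → 6.4 kJ/mol.
OCH3 at 120° (eclipsed): OCH3(0°)/H(0°) eclipsed 6.0; iPr(120°)/OCH3(120°) eclipsed 14.0; H(240°)/H(240°) eclipsed 4.1 → 24.1 kJ/mol.
OCH3 at 180° (staggered): iPr(120°)/OCH3(180°) gauche 4.1 → 4.1 kJ/mol.
OCH3 at 240° (eclipsed): OCH3(0°)/H(0°) eclipsed 6.0; iPr(120°)/H(120°) eclipsed 9.1; H(240°)/OCH3(240°) eclipsed 6.0 → 21.1 kJ/mol.
OCH3 at 300° (staggered): OCH3(0°)/OCH3(300°) gauche 2.3 → 2.3 kJ/mol.
Max at 120° (24.1 kJ/mol), min at 300° (2.3 kJ/mol); barrier = 21.8 kJ/mol.

21.8 kJ/mol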